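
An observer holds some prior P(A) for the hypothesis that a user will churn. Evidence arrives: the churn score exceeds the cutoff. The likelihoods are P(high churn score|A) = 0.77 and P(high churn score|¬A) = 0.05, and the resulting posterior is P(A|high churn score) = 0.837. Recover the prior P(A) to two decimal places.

P(A) = 0.25

In odds form, posterior odds = prior odds × likelihood ratio, so prior odds = posterior odds ÷ LR.
Posterior odds = 0.837/(1−0.837) = 5.1350. LR = 0.77/0.05 = 15.4000.
Prior odds = 5.1350/15.4000 = 0.3334, so P(A) = 0.3334/(1+0.3334) ≈ 0.25.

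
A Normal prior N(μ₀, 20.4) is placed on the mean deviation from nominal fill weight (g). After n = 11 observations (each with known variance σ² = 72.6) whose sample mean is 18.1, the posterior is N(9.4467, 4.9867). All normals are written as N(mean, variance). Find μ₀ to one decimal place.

μ₀ = -17.3

The posterior mean is a precision-weighted average: μ_n = (τ₀μ₀ + τ_data·x̄)/(τ₀+τ_data), with τ₀=1/σ₀² and τ_data=n/σ².
Here τ₀ = 1/20.4 = 0.049020 and τ_data = 11/72.6 = 0.151515, so τ_n = 0.200535.
Rearranging for μ₀: μ₀ = (μ_n·τ_n − τ_data·x̄)/τ₀ = (9.4467·0.200535 − 0.151515·18.1) / 0.049020 = -0.848028/0.049020 ≈ -17.3.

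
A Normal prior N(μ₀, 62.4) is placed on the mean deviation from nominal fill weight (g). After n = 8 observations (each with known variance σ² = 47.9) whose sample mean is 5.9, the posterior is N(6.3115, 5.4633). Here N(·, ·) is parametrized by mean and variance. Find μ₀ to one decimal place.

μ₀ = 10.6

With known observation variance, the Normal–Normal posterior has precision τ_n = τ₀ + n/σ² and mean μ_n = (τ₀μ₀ + (n/σ²)x̄)/τ_n.
Here τ₀ = 1/62.4 = 0.016026 and τ_data = 8/47.9 = 0.167015, so τ_n = 0.183041.
Rearranging for μ₀: μ₀ = (μ_n·τ_n − τ_data·x̄)/τ₀ = (6.3115·0.183041 − 0.167015·5.9) / 0.016026 = 0.169875/0.016026 ≈ 10.6.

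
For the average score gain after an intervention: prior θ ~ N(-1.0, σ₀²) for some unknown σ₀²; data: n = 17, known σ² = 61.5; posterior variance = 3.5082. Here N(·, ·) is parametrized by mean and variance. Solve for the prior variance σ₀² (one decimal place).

Posterior precision equals prior precision plus data precision: 1/σ_n² = 1/σ₀² + n/σ².
So 1/σ₀² = 1/3.5082 − 17/61.5 = 0.285046 − 0.276423 = 0.008623.
Hence σ₀² = 1/0.008623 ≈ 116.0.

σ₀² = 116.0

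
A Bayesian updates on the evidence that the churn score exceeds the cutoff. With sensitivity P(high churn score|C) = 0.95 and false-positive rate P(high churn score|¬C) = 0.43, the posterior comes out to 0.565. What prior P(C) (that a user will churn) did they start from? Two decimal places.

P(C) = 0.37

In odds form, posterior odds = prior odds × likelihood ratio, so prior odds = posterior odds ÷ LR.
Posterior odds = 0.565/(1−0.565) = 1.2989. LR = 0.95/0.43 = 2.2093.
Prior odds = 1.2989/2.2093 = 0.5879, so P(C) = 0.5879/(1+0.5879) ≈ 0.37.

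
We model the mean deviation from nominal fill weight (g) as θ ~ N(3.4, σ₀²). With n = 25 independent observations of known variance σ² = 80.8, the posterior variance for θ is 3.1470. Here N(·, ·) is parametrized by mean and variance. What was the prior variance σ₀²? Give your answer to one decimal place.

For the Normal–Normal model with known σ², precisions add: τ_n = τ₀ + n/σ².
So 1/σ₀² = 1/3.1470 − 25/80.8 = 0.317763 − 0.309406 = 0.008357.
Hence σ₀² = 1/0.008357 ≈ 119.7.

σ₀² = 119.7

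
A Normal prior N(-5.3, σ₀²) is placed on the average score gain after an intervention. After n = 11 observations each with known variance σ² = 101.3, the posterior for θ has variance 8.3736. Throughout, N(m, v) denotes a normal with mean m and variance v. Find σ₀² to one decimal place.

For the Normal–Normal model with known σ², precisions add: τ_n = τ₀ + n/σ².
So 1/σ₀² = 1/8.3736 − 11/101.3 = 0.119423 − 0.108588 = 0.010835.
Hence σ₀² = 1/0.010835 ≈ 92.3.

σ₀² = 92.3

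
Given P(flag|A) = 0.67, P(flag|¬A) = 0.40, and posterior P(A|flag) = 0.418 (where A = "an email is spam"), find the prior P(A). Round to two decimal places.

Bayes' rule in odds form gives O(A|E) = O(A)·[P(E|A)/P(E|¬A)], hence O(A) = O(A|E)/LR.
Posterior odds = 0.418/(1−0.418) = 0.7182. LR = 0.67/0.40 = 1.6750.
Prior odds = 0.7182/1.6750 = 0.4288, so P(A) = 0.4288/(1+0.4288) ≈ 0.30.

P(A) = 0.30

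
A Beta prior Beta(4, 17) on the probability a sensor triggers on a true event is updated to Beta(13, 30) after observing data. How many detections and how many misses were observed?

Beta is conjugate to the binomial likelihood: posterior = Beta(α+s, β+f).
Match parameters: s=13−4=9, f=30−17=13.

9 detections and 13 misses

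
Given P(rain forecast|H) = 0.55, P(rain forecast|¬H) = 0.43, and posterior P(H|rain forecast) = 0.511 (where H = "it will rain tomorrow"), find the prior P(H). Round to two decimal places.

Bayes' rule in odds form gives O(H|E) = O(H)·[P(E|H)/P(E|¬H)], hence O(H) = O(H|E)/LR.
Posterior odds = 0.511/(1−0.511) = 1.0450. LR = 0.55/0.43 = 1.2791.
Prior odds = 1.0450/1.2791 = 0.8170, so P(H) = 0.8170/(1+0.8170) ≈ 0.45.

P(H) = 0.45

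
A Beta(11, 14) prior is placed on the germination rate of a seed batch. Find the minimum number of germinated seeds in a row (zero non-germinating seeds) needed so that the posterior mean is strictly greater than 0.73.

k = 27

After k germinated seeds and 0 non-germinating seeds the posterior is Beta(11+k, 14), with mean (11+k)/(11+14+k).
Set (11+k)/(25+k) > 0.73 and solve: k > (0.73·25 − 11)/(1 − 0.73) = 26.852.
The smallest integer exceeding 26.852 is 27, and checking k=27: (38)/(52) = 0.7308 > 0.73.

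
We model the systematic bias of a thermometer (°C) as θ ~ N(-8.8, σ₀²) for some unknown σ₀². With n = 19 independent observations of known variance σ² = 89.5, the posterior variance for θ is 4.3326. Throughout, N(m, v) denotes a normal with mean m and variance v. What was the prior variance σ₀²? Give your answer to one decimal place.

For the Normal–Normal model with known σ², precisions add: τ_n = τ₀ + n/σ².
So 1/σ₀² = 1/4.3326 − 19/89.5 = 0.230808 − 0.212291 = 0.018517.
Hence σ₀² = 1/0.018517 ≈ 54.0.

σ₀² = 54.0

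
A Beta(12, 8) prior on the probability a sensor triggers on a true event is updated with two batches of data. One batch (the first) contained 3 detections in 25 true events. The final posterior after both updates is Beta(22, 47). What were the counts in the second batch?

Because Beta–binomial updating is additive in the counts, the combined data contributed (α_post−α_prior, β_post−β_prior) successes and failures.
Total across both batches: 22−12=10 detections, 47−8=39 misses.
Subtract the first batch: 10−3=7 detections and 39−22=17 misses.

7 detections and 17 misses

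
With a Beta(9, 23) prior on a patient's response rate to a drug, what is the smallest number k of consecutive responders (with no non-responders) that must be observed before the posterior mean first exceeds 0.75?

k = 61

After k responders and 0 non-responders the posterior is Beta(9+k, 23), with mean (9+k)/(9+23+k).
Set (9+k)/(32+k) > 0.75 and solve: k > (0.75·32 − 9)/(1 − 0.75) = 60.000.
The smallest integer exceeding 60.000 is 61.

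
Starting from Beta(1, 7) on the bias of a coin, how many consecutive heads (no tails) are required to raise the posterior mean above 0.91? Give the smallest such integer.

After k heads and 0 tails the posterior is Beta(1+k, 7), with mean (1+k)/(1+7+k).
Set (1+k)/(8+k) > 0.91 and solve: k > (0.91·8 − 1)/(1 − 0.91) = 69.778.
The smallest integer exceeding 69.778 is 70, and checking k=70: (71)/(78) = 0.9103 > 0.91.

k = 70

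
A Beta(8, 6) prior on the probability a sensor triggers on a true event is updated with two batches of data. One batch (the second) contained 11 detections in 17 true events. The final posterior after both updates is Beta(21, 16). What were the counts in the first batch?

Because Beta–binomial updating is additive in the counts, the combined data contributed (α_post−α_prior, β_post−β_prior) successes and failures.
Total across both batches: 21−8=13 detections, 16−6=10 misses.
Subtract the second batch: 13−11=2 detections and 10−6=4 misses.

2 detections and 4 misses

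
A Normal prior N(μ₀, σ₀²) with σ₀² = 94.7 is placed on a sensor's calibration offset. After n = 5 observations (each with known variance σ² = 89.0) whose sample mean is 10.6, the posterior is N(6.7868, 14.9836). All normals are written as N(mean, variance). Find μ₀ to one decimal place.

μ₀ = -13.5

The posterior mean is a precision-weighted average: μ_n = (τ₀μ₀ + τ_data·x̄)/(τ₀+τ_data), with τ₀=1/σ₀² and τ_data=n/σ².
Here τ₀ = 1/94.7 = 0.010560 and τ_data = 5/89.0 = 0.056180, so τ_n = 0.066740.
Rearranging for μ₀: μ₀ = (μ_n·τ_n − τ_data·x̄)/τ₀ = (6.7868·0.066740 − 0.056180·10.6) / 0.010560 = -0.142557/0.010560 ≈ -13.5.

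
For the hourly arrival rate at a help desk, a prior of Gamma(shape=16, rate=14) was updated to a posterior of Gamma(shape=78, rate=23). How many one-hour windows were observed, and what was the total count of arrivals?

n = 9 one-hour windows with total 62 arrivals

Gamma–Poisson conjugacy: posterior shape = α + Σxᵢ, posterior rate = β + n.
Matching: Σxᵢ = 78 − 16 = 62 and n = 23 − 14 = 9.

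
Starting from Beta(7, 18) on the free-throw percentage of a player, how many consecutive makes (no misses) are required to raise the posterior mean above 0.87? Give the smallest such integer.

k = 114

After k makes and 0 misses the posterior is Beta(7+k, 18), with mean (7+k)/(7+18+k).
Set (7+k)/(25+k) > 0.87 and solve: k > (0.87·25 − 7)/(1 − 0.87) = 113.462.
The smallest integer exceeding 113.462 is 114, and checking k=114: (121)/(139) = 0.8705 > 0.87.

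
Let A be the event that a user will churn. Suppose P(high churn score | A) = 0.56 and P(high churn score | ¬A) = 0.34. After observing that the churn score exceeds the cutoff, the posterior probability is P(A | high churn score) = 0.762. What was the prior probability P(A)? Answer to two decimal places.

P(A) = 0.66

Bayes' rule in odds form gives O(A|E) = O(A)·[P(E|A)/P(E|¬A)], hence O(A) = O(A|E)/LR.
Posterior odds = 0.762/(1−0.762) = 3.2017. LR = 0.56/0.34 = 1.6471.
Prior odds = 3.2017/1.6471 = 1.9438, so P(A) = 1.9438/(1+1.9438) ≈ 0.66.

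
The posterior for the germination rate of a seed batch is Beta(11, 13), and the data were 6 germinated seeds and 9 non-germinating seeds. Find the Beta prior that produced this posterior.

Under Beta–binomial conjugacy the posterior parameters are (α+s, β+f).
Subtract the data counts: 11−6=5, 13−9=4.

Beta(5, 4)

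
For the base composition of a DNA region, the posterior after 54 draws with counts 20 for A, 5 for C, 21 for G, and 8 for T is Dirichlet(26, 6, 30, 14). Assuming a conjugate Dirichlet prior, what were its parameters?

Dirichlet(6, 1, 9, 6)

For a Dirichlet(α) prior with multinomial counts c, the posterior is Dirichlet(α + c) componentwise.
Subtract each count from the matching posterior parameter: 26−20=6, 6−5=1, 30−21=9, 14−8=6.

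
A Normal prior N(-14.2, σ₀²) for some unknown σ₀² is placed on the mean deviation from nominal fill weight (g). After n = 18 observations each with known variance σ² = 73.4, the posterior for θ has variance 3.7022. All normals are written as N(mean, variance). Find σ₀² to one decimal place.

σ₀² = 40.2

For the Normal–Normal model with known σ², precisions add: τ_n = τ₀ + n/σ².
So 1/σ₀² = 1/3.7022 − 18/73.4 = 0.270110 − 0.245232 = 0.024878.
Hence σ₀² = 1/0.024878 ≈ 40.2.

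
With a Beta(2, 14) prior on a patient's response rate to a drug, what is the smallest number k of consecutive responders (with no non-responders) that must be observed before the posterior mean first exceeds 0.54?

After k responders and 0 non-responders the posterior is Beta(2+k, 14), with mean (2+k)/(2+14+k).
Set (2+k)/(16+k) > 0.54 and solve: k > (0.54·16 − 2)/(1 − 0.54) = 14.435.
The smallest integer exceeding 14.435 is 15, and checking k=15: (17)/(31) = 0.5484 > 0.54.

k = 15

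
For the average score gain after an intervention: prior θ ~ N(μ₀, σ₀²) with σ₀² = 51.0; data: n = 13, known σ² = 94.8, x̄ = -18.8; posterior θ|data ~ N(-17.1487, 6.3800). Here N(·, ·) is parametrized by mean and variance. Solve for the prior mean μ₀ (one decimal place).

μ₀ = -5.6

The posterior mean is a precision-weighted average: μ_n = (τ₀μ₀ + τ_data·x̄)/(τ₀+τ_data), with τ₀=1/σ₀² and τ_data=n/σ².
Here τ₀ = 1/51.0 = 0.019608 and τ_data = 13/94.8 = 0.137131, so τ_n = 0.156739.
Rearranging for μ₀: μ₀ = (μ_n·τ_n − τ_data·x̄)/τ₀ = (-17.1487·0.156739 − 0.137131·-18.8) / 0.019608 = -0.109807/0.019608 ≈ -5.6.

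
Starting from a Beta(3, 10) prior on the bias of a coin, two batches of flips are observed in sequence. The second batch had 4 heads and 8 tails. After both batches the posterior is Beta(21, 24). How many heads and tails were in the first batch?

Sequential conjugate updates are equivalent to a single update on the pooled data, so total successes = posterior α − prior α and total failures = posterior β − prior β.
Total across both batches: 21−3=18 heads, 24−10=14 tails.
Subtract the second batch: 18−4=14 heads and 14−8=6 tails.

14 heads and 6 tails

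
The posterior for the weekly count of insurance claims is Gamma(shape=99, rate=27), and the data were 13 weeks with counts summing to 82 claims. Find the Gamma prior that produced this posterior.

Gamma–Poisson conjugacy: posterior shape = α + Σxᵢ, posterior rate = β + n.
So α = 99 − 82 = 17 and β = 27 − 13 = 14.

Gamma(shape=17, rate=14)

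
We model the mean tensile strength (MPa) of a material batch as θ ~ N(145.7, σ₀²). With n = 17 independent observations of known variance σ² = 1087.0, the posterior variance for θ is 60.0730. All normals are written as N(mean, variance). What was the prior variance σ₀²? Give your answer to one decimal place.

σ₀² = 993.0

Posterior precision equals prior precision plus data precision: 1/σ_n² = 1/σ₀² + n/σ².
So 1/σ₀² = 1/60.0730 − 17/1087.0 = 0.016646 − 0.015639 = 0.001007.
Hence σ₀² = 1/0.001007 ≈ 993.0.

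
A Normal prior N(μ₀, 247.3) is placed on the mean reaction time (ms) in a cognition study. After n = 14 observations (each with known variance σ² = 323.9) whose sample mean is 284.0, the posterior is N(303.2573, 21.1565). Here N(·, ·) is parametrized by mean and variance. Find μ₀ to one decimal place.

The posterior mean is a precision-weighted average: μ_n = (τ₀μ₀ + τ_data·x̄)/(τ₀+τ_data), with τ₀=1/σ₀² and τ_data=n/σ².
Here τ₀ = 1/247.3 = 0.004044 and τ_data = 14/323.9 = 0.043223, so τ_n = 0.047267.
Rearranging for μ₀: μ₀ = (μ_n·τ_n − τ_data·x̄)/τ₀ = (303.2573·0.047267 − 0.043223·284.0) / 0.004044 = 2.058731/0.004044 ≈ 509.1.

μ₀ = 509.1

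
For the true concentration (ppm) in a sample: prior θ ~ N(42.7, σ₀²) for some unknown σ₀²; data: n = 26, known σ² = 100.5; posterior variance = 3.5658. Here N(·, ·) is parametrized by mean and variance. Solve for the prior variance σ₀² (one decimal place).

σ₀² = 46.0

For the Normal–Normal model with known σ², precisions add: τ_n = τ₀ + n/σ².
So 1/σ₀² = 1/3.5658 − 26/100.5 = 0.280442 − 0.258706 = 0.021736.
Hence σ₀² = 1/0.021736 ≈ 46.0.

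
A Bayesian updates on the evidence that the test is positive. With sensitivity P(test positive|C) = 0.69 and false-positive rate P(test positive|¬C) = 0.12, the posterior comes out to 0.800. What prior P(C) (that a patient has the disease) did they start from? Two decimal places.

P(C) = 0.41

Bayes' rule in odds form gives O(C|E) = O(C)·[P(E|C)/P(E|¬C)], hence O(C) = O(C|E)/LR.
Posterior odds = 0.800/(1−0.800) = 4.0000. LR = 0.69/0.12 = 5.7500.
Prior odds = 4.0000/5.7500 = 0.6957, so P(C) = 0.6957/(1+0.6957) ≈ 0.41.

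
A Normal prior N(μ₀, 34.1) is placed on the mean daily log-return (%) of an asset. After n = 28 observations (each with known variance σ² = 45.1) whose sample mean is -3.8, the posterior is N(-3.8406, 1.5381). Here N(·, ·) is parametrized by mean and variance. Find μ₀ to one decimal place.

The posterior mean is a precision-weighted average: μ_n = (τ₀μ₀ + τ_data·x̄)/(τ₀+τ_data), with τ₀=1/σ₀² and τ_data=n/σ².
Here τ₀ = 1/34.1 = 0.029326 and τ_data = 28/45.1 = 0.620843, so τ_n = 0.650169.
Rearranging for μ₀: μ₀ = (μ_n·τ_n − τ_data·x̄)/τ₀ = (-3.8406·0.650169 − 0.620843·-3.8) / 0.029326 = -0.137836/0.029326 ≈ -4.7.

μ₀ = -4.7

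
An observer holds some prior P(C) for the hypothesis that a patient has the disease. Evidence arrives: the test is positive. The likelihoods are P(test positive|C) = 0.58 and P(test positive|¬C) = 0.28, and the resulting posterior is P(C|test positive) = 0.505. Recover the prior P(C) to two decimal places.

In odds form, posterior odds = prior odds × likelihood ratio, so prior odds = posterior odds ÷ LR.
Posterior odds = 0.505/(1−0.505) = 1.0202. LR = 0.58/0.28 = 2.0714.
Prior odds = 1.0202/2.0714 = 0.4925, so P(C) = 0.4925/(1+0.4925) ≈ 0.33.

P(C) = 0.33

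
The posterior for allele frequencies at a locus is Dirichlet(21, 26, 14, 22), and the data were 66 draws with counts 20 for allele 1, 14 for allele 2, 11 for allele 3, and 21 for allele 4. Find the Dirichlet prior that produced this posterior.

Dirichlet(1, 12, 3, 1)

For a Dirichlet(α) prior with multinomial counts c, the posterior is Dirichlet(α + c) componentwise.
Subtract each count from the matching posterior parameter: 21−20=1, 26−14=12, 14−11=3, 22−21=1.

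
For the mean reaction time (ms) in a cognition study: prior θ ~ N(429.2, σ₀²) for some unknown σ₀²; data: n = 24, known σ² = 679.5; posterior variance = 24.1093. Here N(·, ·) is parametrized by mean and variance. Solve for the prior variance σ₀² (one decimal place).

For the Normal–Normal model with known σ², precisions add: τ_n = τ₀ + n/σ².
So 1/σ₀² = 1/24.1093 − 24/679.5 = 0.041478 − 0.035320 = 0.006158.
Hence σ₀² = 1/0.006158 ≈ 162.4.

σ₀² = 162.4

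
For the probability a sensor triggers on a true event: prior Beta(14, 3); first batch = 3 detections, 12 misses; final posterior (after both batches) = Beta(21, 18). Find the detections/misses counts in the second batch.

Because Beta–binomial updating is additive in the counts, the combined data contributed (α_post−α_prior, β_post−β_prior) successes and failures.
Total across both batches: 21−14=7 detections, 18−3=15 misses.
Subtract the first batch: 7−3=4 detections and 15−12=3 misses.

4 detections and 3 misses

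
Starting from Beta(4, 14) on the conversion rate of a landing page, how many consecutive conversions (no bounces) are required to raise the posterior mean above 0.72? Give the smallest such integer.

After k conversions and 0 bounces the posterior is Beta(4+k, 14), with mean (4+k)/(4+14+k).
Set (4+k)/(18+k) > 0.72 and solve: k > (0.72·18 − 4)/(1 − 0.72) = 32.000.
The smallest integer exceeding 32.000 is 33.

k = 33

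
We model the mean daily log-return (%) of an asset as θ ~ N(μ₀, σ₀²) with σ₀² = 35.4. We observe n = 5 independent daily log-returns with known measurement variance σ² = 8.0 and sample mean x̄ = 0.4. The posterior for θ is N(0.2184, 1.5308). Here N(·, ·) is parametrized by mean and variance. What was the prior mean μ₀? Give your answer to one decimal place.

The posterior mean is a precision-weighted average: μ_n = (τ₀μ₀ + τ_data·x̄)/(τ₀+τ_data), with τ₀=1/σ₀² and τ_data=n/σ².
Here τ₀ = 1/35.4 = 0.028249 and τ_data = 5/8.0 = 0.625000, so τ_n = 0.653249.
Rearranging for μ₀: μ₀ = (μ_n·τ_n − τ_data·x̄)/τ₀ = (0.2184·0.653249 − 0.625000·0.4) / 0.028249 = -0.107330/0.028249 ≈ -3.8.

μ₀ = -3.8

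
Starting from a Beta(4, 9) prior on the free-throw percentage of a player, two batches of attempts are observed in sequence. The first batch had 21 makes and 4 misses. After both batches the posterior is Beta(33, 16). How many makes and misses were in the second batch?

8 makes and 3 misses

Because Beta–binomial updating is additive in the counts, the combined data contributed (α_post−α_prior, β_post−β_prior) successes and failures.
Total across both batches: 33−4=29 makes, 16−9=7 misses.
Subtract the first batch: 29−21=8 makes and 7−4=3 misses.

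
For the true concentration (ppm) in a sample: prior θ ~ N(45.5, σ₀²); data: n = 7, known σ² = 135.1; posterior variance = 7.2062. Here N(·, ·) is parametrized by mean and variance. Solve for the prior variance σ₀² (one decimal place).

σ₀² = 11.5

For the Normal–Normal model with known σ², precisions add: τ_n = τ₀ + n/σ².
So 1/σ₀² = 1/7.2062 − 7/135.1 = 0.138769 − 0.051813 = 0.086956.
Hence σ₀² = 1/0.086956 ≈ 11.5.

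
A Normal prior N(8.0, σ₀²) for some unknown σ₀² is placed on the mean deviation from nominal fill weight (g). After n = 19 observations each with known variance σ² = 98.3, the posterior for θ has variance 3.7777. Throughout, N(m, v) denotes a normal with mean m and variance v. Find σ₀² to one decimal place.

Posterior precision equals prior precision plus data precision: 1/σ_n² = 1/σ₀² + n/σ².
So 1/σ₀² = 1/3.7777 − 19/98.3 = 0.264711 − 0.193286 = 0.071425.
Hence σ₀² = 1/0.071425 ≈ 14.0.

σ₀² = 14.0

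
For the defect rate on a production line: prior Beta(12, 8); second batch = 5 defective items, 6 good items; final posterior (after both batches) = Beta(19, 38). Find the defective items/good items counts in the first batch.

Because Beta–binomial updating is additive in the counts, the combined data contributed (α_post−α_prior, β_post−β_prior) successes and failures.
Total across both batches: 19−12=7 defective items, 38−8=30 good items.
Subtract the second batch: 7−5=2 defective items and 30−6=24 good items.

2 defective items and 24 good items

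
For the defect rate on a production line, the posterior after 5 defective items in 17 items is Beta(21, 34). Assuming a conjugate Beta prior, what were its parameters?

Beta(16, 22)

A Beta(a, b) prior with s successes and f failures in binomial data gives a Beta(a+s, b+f) posterior.
Subtract the data counts: 21−5=16, 34−12=22.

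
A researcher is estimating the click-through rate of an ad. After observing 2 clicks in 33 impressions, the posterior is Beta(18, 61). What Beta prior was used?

Beta(16, 30)

Beta is conjugate to the binomial likelihood: posterior = Beta(a+s, b+f).
So a = 18 − 2 = 16 and b = 61 − 31 = 30.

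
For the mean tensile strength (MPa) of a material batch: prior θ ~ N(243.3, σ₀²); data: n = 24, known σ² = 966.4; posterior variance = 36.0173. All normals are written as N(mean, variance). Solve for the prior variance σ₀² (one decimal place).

Posterior precision equals prior precision plus data precision: 1/σ_n² = 1/σ₀² + n/σ².
So 1/σ₀² = 1/36.0173 − 24/966.4 = 0.027764 − 0.024834 = 0.002930.
Hence σ₀² = 1/0.002930 ≈ 341.3.

σ₀² = 341.3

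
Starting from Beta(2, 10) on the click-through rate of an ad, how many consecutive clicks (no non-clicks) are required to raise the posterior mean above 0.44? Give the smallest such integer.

After k clicks and 0 non-clicks the posterior is Beta(2+k, 10), with mean (2+k)/(2+10+k).
Set (2+k)/(12+k) > 0.44 and solve: k > (0.44·12 − 2)/(1 − 0.44) = 5.857.
The smallest integer exceeding 5.857 is 6.

k = 6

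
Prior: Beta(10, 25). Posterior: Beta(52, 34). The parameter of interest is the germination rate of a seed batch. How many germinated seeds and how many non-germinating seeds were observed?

42 germinated seeds and 9 non-germinating seeds

Under Beta–binomial conjugacy the posterior parameters are (α+s, β+f).
Match parameters: s=52−10=42, f=34−25=9.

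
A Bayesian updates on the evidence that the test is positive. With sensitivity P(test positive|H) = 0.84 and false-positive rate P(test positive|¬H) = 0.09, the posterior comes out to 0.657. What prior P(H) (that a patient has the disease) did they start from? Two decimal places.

P(H) = 0.17

In odds form, posterior odds = prior odds × likelihood ratio, so prior odds = posterior odds ÷ LR.
Posterior odds = 0.657/(1−0.657) = 1.9155. LR = 0.84/0.09 = 9.3333.
Prior odds = 1.9155/9.3333 = 0.2052, so P(H) = 0.2052/(1+0.2052) ≈ 0.17.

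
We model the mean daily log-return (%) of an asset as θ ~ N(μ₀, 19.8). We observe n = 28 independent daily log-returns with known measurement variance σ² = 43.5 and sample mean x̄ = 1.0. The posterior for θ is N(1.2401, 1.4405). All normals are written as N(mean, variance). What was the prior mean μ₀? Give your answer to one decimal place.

With known observation variance, the Normal–Normal posterior has precision τ_n = τ₀ + n/σ² and mean μ_n = (τ₀μ₀ + (n/σ²)x̄)/τ_n.
Here τ₀ = 1/19.8 = 0.050505 and τ_data = 28/43.5 = 0.643678, so τ_n = 0.694183.
Rearranging for μ₀: μ₀ = (μ_n·τ_n − τ_data·x̄)/τ₀ = (1.2401·0.694183 − 0.643678·1.0) / 0.050505 = 0.217178/0.050505 ≈ 4.3.

μ₀ = 4.3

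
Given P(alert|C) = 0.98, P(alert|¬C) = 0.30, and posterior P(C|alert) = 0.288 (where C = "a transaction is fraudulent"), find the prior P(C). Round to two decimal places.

In odds form, posterior odds = prior odds × likelihood ratio, so prior odds = posterior odds ÷ LR.
Posterior odds = 0.288/(1−0.288) = 0.4045. LR = 0.98/0.30 = 3.2667.
Prior odds = 0.4045/3.2667 = 0.1238, so P(C) = 0.1238/(1+0.1238) ≈ 0.11.

P(C) = 0.11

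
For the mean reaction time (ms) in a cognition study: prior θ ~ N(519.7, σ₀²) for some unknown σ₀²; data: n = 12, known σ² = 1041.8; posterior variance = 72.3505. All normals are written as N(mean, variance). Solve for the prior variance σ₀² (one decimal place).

Posterior precision equals prior precision plus data precision: 1/σ_n² = 1/σ₀² + n/σ².
So 1/σ₀² = 1/72.3505 − 12/1041.8 = 0.013822 − 0.011519 = 0.002303.
Hence σ₀² = 1/0.002303 ≈ 434.2.

σ₀² = 434.2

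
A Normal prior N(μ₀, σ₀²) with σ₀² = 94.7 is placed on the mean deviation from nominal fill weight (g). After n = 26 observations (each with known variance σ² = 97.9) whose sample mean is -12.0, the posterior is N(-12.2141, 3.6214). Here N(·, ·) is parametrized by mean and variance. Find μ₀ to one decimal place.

With known observation variance, the Normal–Normal posterior has precision τ_n = τ₀ + n/σ² and mean μ_n = (τ₀μ₀ + (n/σ²)x̄)/τ_n.
Here τ₀ = 1/94.7 = 0.010560 and τ_data = 26/97.9 = 0.265577, so τ_n = 0.276137.
Rearranging for μ₀: μ₀ = (μ_n·τ_n − τ_data·x̄)/τ₀ = (-12.2141·0.276137 − 0.265577·-12.0) / 0.010560 = -0.185841/0.010560 ≈ -17.6.

μ₀ = -17.6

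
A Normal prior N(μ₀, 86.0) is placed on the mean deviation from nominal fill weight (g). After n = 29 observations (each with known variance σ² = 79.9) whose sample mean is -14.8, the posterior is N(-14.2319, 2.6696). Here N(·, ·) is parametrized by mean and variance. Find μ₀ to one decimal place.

μ₀ = 3.5

The posterior mean is a precision-weighted average: μ_n = (τ₀μ₀ + τ_data·x̄)/(τ₀+τ_data), with τ₀=1/σ₀² and τ_data=n/σ².
Here τ₀ = 1/86.0 = 0.011628 and τ_data = 29/79.9 = 0.362954, so τ_n = 0.374582.
Rearranging for μ₀: μ₀ = (μ_n·τ_n − τ_data·x̄)/τ₀ = (-14.2319·0.374582 − 0.362954·-14.8) / 0.011628 = 0.040706/0.011628 ≈ 3.5.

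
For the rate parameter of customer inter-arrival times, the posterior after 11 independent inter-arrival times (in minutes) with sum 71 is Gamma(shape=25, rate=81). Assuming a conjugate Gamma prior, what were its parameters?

Gamma–exponential conjugacy: posterior shape = α + n, posterior rate = β + Σtᵢ.
So α = 25 − 11 = 14 and β = 81 − 71 = 10.

Gamma(shape=14, rate=10)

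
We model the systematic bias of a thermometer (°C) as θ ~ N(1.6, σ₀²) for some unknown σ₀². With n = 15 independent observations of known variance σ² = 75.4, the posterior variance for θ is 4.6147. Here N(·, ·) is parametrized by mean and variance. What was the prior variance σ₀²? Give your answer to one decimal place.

Posterior precision equals prior precision plus data precision: 1/σ_n² = 1/σ₀² + n/σ².
So 1/σ₀² = 1/4.6147 − 15/75.4 = 0.216699 − 0.198939 = 0.017760.
Hence σ₀² = 1/0.017760 ≈ 56.3.

σ₀² = 56.3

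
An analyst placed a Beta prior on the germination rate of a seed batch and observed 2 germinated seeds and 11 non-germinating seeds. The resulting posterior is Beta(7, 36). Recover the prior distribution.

Under Beta–binomial conjugacy the posterior parameters are (a+s, b+f).
Subtract the data counts: 7−2=5, 36−11=25.

Beta(5, 25)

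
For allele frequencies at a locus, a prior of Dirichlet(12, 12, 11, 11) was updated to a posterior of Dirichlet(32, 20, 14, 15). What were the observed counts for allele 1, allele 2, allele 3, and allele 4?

counts (20, 8, 3, 4)

For a Dirichlet(α) prior with multinomial counts c, the posterior is Dirichlet(α + c) componentwise.
Counts are posterior − prior componentwise: 32−12=20, 20−12=8, 14−11=3, 15−11=4.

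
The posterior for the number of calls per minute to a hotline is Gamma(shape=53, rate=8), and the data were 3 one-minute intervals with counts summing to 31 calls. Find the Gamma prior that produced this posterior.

A Gamma(α, β) prior (rate parametrization) on a Poisson rate with n observations summing to S gives posterior Gamma(α+S, β+n).
So α = 53 − 31 = 22 and β = 8 − 3 = 5.

Gamma(shape=22, rate=5)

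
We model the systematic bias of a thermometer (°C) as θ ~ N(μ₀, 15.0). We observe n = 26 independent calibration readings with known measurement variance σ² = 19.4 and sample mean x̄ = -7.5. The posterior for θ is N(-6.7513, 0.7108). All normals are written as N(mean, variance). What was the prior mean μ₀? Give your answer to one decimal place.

The posterior mean is a precision-weighted average: μ_n = (τ₀μ₀ + τ_data·x̄)/(τ₀+τ_data), with τ₀=1/σ₀² and τ_data=n/σ².
Here τ₀ = 1/15.0 = 0.066667 and τ_data = 26/19.4 = 1.340206, so τ_n = 1.406873.
Rearranging for μ₀: μ₀ = (μ_n·τ_n − τ_data·x̄)/τ₀ = (-6.7513·1.406873 − 1.340206·-7.5) / 0.066667 = 0.553323/0.066667 ≈ 8.3.

μ₀ = 8.3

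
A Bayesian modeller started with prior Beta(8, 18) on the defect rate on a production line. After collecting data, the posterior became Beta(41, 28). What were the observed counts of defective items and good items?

A Beta(a, b) prior with s successes and f failures in binomial data gives a Beta(a+s, b+f) posterior.
Match parameters: s=41−8=33, f=28−18=10.

33 defective items and 10 good items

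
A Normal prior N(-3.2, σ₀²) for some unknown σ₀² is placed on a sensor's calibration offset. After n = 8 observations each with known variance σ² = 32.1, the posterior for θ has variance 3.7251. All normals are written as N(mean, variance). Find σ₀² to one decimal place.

σ₀² = 52.0

For the Normal–Normal model with known σ², precisions add: τ_n = τ₀ + n/σ².
So 1/σ₀² = 1/3.7251 − 8/32.1 = 0.268449 − 0.249221 = 0.019228.
Hence σ₀² = 1/0.019228 ≈ 52.0.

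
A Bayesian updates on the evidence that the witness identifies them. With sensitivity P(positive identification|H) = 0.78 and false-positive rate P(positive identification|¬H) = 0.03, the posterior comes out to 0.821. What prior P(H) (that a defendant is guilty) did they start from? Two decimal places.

P(H) = 0.15

In odds form, posterior odds = prior odds × likelihood ratio, so prior odds = posterior odds ÷ LR.
Posterior odds = 0.821/(1−0.821) = 4.5866. LR = 0.78/0.03 = 26.0000.
Prior odds = 4.5866/26.0000 = 0.1764, so P(H) = 0.1764/(1+0.1764) ≈ 0.15.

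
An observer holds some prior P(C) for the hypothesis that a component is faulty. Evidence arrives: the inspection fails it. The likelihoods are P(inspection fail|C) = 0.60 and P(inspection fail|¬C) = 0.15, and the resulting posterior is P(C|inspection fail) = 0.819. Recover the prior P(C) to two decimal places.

In odds form, posterior odds = prior odds × likelihood ratio, so prior odds = posterior odds ÷ LR.
Posterior odds = 0.819/(1−0.819) = 4.5249. LR = 0.60/0.15 = 4.0000.
Prior odds = 4.5249/4.0000 = 1.1312, so P(C) = 1.1312/(1+1.1312) ≈ 0.53.

P(C) = 0.53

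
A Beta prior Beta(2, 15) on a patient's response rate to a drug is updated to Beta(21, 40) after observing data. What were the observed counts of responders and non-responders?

Beta is conjugate to the binomial likelihood: posterior = Beta(α+s, β+f).
Match parameters: s=21−2=19, f=40−15=25.

19 responders and 25 non-responders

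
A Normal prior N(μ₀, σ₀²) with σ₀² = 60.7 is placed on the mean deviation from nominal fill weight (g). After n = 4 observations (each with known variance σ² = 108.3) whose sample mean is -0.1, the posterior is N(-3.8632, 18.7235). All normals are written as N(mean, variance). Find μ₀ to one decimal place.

μ₀ = -12.3

With known observation variance, the Normal–Normal posterior has precision τ_n = τ₀ + n/σ² and mean μ_n = (τ₀μ₀ + (n/σ²)x̄)/τ_n.
Here τ₀ = 1/60.7 = 0.016474 and τ_data = 4/108.3 = 0.036934, so τ_n = 0.053408.
Rearranging for μ₀: μ₀ = (μ_n·τ_n − τ_data·x̄)/τ₀ = (-3.8632·0.053408 − 0.036934·-0.1) / 0.016474 = -0.202632/0.016474 ≈ -12.3.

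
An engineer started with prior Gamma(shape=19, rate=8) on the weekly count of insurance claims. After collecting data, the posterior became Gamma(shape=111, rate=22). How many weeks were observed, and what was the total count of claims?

n = 14 weeks with total 92 claims

A Gamma(α, β) prior (rate parametrization) on a Poisson rate with n observations summing to S gives posterior Gamma(α+S, β+n).
Matching: Σxᵢ = 111 − 19 = 92 and n = 22 − 8 = 14.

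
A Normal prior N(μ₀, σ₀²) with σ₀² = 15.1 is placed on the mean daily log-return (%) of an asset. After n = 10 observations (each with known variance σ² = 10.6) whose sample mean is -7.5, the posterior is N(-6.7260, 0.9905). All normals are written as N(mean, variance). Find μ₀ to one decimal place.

The posterior mean is a precision-weighted average: μ_n = (τ₀μ₀ + τ_data·x̄)/(τ₀+τ_data), with τ₀=1/σ₀² and τ_data=n/σ².
Here τ₀ = 1/15.1 = 0.066225 and τ_data = 10/10.6 = 0.943396, so τ_n = 1.009621.
Rearranging for μ₀: μ₀ = (μ_n·τ_n − τ_data·x̄)/τ₀ = (-6.7260·1.009621 − 0.943396·-7.5) / 0.066225 = 0.284759/0.066225 ≈ 4.3.

μ₀ = 4.3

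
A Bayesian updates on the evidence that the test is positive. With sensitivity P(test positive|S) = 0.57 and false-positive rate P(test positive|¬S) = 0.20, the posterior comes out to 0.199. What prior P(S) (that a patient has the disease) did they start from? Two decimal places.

P(S) = 0.08

In odds form, posterior odds = prior odds × likelihood ratio, so prior odds = posterior odds ÷ LR.
Posterior odds = 0.199/(1−0.199) = 0.2484. LR = 0.57/0.20 = 2.8500.
Prior odds = 0.2484/2.8500 = 0.0872, so P(S) = 0.0872/(1+0.0872) ≈ 0.08.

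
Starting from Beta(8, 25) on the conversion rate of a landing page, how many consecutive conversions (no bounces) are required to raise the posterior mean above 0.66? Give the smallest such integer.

k = 41

After k conversions and 0 bounces the posterior is Beta(8+k, 25), with mean (8+k)/(8+25+k).
Set (8+k)/(33+k) > 0.66 and solve: k > (0.66·33 − 8)/(1 − 0.66) = 40.529.
The smallest integer exceeding 40.529 is 41.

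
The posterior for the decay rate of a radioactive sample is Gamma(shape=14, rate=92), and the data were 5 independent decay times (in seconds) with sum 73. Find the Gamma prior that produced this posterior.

For an exponential likelihood with a Gamma(α, β) prior on the rate, n observations with total T give posterior Gamma(α+n, β+T).
So α = 14 − 5 = 9 and β = 92 − 73 = 19.

Gamma(shape=9, rate=19)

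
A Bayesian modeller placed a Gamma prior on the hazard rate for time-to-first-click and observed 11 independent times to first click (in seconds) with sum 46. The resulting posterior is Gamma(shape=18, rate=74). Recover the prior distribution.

For an exponential likelihood with a Gamma(α, β) prior on the rate, n observations with total T give posterior Gamma(α+n, β+T).
So α = 18 − 11 = 7 and β = 74 − 46 = 28.

Gamma(shape=7, rate=28)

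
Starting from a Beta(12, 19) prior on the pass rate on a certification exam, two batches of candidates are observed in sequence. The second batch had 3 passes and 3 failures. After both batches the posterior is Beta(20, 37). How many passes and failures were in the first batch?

5 passes and 15 failures

Because Beta–binomial updating is additive in the counts, the combined data contributed (α_post−α_prior, β_post−β_prior) successes and failures.
Total across both batches: 20−12=8 passes, 37−19=18 failures.
Subtract the second batch: 8−3=5 passes and 18−3=15 failures.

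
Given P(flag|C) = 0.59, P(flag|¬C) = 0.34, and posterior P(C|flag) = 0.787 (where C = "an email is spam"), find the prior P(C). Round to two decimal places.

P(C) = 0.68

Bayes' rule in odds form gives O(C|E) = O(C)·[P(E|C)/P(E|¬C)], hence O(C) = O(C|E)/LR.
Posterior odds = 0.787/(1−0.787) = 3.6948. LR = 0.59/0.34 = 1.7353.
Prior odds = 3.6948/1.7353 = 2.1292, so P(C) = 2.1292/(1+2.1292) ≈ 0.68.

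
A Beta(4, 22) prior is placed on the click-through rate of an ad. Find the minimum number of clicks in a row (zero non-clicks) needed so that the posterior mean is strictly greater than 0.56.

k = 25

After k clicks and 0 non-clicks the posterior is Beta(4+k, 22), with mean (4+k)/(4+22+k).
Set (4+k)/(26+k) > 0.56 and solve: k > (0.56·26 − 4)/(1 − 0.56) = 24.000.
The smallest integer exceeding 24.000 is 25.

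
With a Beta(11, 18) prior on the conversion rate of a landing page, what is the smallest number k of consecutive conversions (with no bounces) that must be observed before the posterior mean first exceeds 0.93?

k = 229

After k conversions and 0 bounces the posterior is Beta(11+k, 18), with mean (11+k)/(11+18+k).
Set (11+k)/(29+k) > 0.93 and solve: k > (0.93·29 − 11)/(1 − 0.93) = 228.143.
The smallest integer exceeding 228.143 is 229, and checking k=229: (240)/(258) = 0.9302 > 0.93.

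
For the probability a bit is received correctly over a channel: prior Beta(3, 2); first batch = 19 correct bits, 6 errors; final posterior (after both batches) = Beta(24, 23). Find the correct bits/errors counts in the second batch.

Sequential conjugate updates are equivalent to a single update on the pooled data, so total successes = posterior α − prior α and total failures = posterior β − prior β.
Total across both batches: 24−3=21 correct bits, 23−2=21 errors.
Subtract the first batch: 21−19=2 correct bits and 21−6=15 errors.

2 correct bits and 15 errors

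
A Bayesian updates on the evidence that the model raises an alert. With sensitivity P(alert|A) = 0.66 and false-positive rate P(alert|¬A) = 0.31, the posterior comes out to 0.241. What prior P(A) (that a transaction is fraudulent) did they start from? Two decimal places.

In odds form, posterior odds = prior odds × likelihood ratio, so prior odds = posterior odds ÷ LR.
Posterior odds = 0.241/(1−0.241) = 0.3175. LR = 0.66/0.31 = 2.1290.
Prior odds = 0.3175/2.1290 = 0.1491, so P(A) = 0.1491/(1+0.1491) ≈ 0.13.

P(A) = 0.13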